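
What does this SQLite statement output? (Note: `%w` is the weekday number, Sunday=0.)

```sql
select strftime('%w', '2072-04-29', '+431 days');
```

First apply '+431 days': 2072-04-29 → 2073-07-04.
2073-07-04 is a Tuesday; with Sunday=0 that is 2.

2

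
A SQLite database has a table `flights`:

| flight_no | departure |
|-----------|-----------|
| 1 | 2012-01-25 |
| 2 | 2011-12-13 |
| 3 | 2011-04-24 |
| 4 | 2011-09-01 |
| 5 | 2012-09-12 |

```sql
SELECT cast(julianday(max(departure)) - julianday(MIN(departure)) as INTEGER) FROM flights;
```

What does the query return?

MIN = 2011-04-24, MAX = 2012-09-12.
6 days remain in April 2011 after the 24th (30 − 24).
Full months from May 2011 through August 2012 contribute their day counts.
Then 12 days into September 2012.
Total: 6 + 31 + 30 + 31 + 31 + 30 + 31 + 30 + 31 + 31 + 29 + 31 + 30 + 31 + 30 + 31 + 31 + 12 = 507.

507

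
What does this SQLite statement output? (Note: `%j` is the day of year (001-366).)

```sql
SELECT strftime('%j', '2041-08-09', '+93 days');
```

314

First apply '+93 days': 2041-08-09 → 2041-11-10.
Day-of-year for 2041-11-10: days since 2041-01-01 inclusive = 314, zero-padded to 314.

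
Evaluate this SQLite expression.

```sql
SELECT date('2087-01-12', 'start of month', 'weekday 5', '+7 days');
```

`start of month` rewinds 2087-01-12 to 2087-01-01.
`weekday 5` advances to the next Friday; 2087-01-01 is a Wednesday, so it moves forward to 2087-01-03.
Advancing 7 more days within January lands on 2087-01-10.

2087-01-10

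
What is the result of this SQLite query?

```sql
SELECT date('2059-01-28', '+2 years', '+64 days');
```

2061-04-02

Adding +2 years to 2059-01-28 gives 2061-01-28.
Applying '+64 days' to 2061-01-28: counting 64 days forward gives 2061-04-02.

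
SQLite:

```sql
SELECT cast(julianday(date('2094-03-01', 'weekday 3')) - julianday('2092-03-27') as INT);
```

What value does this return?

`weekday 3` advances to the next Wednesday; 2094-03-01 is a Monday, so it moves forward to 2094-03-03.
4 days remain in March 2092 after the 27th (31 − 27).
Full months from April 2092 through February 2094 contribute their day counts.
Then 3 days into March 2094.
Total: 4 + 30 + 31 + 30 + 31 + 31 + 30 + 31 + 30 + 31 + 31 + 28 + 31 + 30 + 31 + 30 + 31 + 31 + 30 + 31 + 30 + 31 + 31 + 28 + 3 = 706.

706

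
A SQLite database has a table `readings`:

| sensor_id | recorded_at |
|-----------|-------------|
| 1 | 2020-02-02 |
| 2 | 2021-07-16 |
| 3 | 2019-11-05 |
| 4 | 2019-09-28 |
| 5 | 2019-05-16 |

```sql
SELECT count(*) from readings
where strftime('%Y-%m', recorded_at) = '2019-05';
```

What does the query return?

1

Rows with year-month 2019-05: 2019-05-16 → 1.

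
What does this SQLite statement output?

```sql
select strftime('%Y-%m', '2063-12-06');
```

2063-12

`%Y-%m` extracts the year-month: 2063-12.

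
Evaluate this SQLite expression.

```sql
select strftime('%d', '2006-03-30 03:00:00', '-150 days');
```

First apply '-150 days': 2006-03-30 03:00:00 → 2005-10-31 03:00:00.
`%d` extracts the 2-digit day of month: 31.

31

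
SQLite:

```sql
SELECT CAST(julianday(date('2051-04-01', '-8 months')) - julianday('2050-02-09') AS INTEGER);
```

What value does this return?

173

Adding -8 months to 2051-04-01 gives 2050-08-01.
19 days remain in February 2050 after the 9th (28 − 9).
March 2050: 31 days.
April 2050: 30 days.
May 2050: 31 days.
June 2050: 30 days.
July 2050: 31 days.
Then 1 day into August 2050.
Total: 19 + 31 + 30 + 31 + 30 + 31 + 1 = 173.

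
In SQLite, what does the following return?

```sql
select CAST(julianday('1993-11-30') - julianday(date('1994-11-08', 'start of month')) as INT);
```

`start of month` rewinds 1994-11-08 to 1994-11-01.
0 days remain in November 1993 after the 30th (30 − 30).
Full months from December 1993 through October 1994 contribute their day counts.
Then 1 day into November 1994.
Total: 0 + 31 + 31 + 28 + 31 + 30 + 31 + 30 + 31 + 31 + 30 + 31 + 1 = 336.
The subtraction is earlier − later, so the result is −336 → -336.

-336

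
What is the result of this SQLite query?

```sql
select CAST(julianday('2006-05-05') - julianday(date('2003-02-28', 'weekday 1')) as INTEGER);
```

`weekday 1` advances to the next Monday; 2003-02-28 is a Friday, so it moves forward to 2003-03-03.
28 days remain in March 2003 after the 3rd (31 − 3).
Full months from April 2003 through April 2006 contribute their day counts.
Then 5 days into May 2006.
Total: 28 + 30 + 31 + 30 + 31 + 31 + 30 + 31 + 30 + 31 + 31 + 29 + 31 + 30 + 31 + 30 + 31 + 31 + 30 + 31 + 30 + 31 + 31 + 28 + 31 + 30 + 31 + 30 + 31 + 31 + 30 + 31 + 30 + 31 + 31 + 28 + 31 + 30 + 5 = 1159.

1159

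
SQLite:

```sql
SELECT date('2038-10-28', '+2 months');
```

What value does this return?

Adding +2 months to 2038-10-28 gives 2038-12-28.

2038-12-28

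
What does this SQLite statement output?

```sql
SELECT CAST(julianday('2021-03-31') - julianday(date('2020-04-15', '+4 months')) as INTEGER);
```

Adding +4 months to 2020-04-15 gives 2020-08-15.
16 days remain in August 2020 after the 15th (31 − 15).
Full months from September 2020 through February 2021 contribute their day counts.
Then 31 days into March 2021.
Total: 16 + 30 + 31 + 30 + 31 + 31 + 28 + 31 = 228.

228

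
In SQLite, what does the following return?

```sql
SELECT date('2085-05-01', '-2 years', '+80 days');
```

Adding -2 years to 2085-05-01 gives 2083-05-01.
Applying '+80 days' to 2083-05-01: counting 80 days forward gives 2083-07-20.

2083-07-20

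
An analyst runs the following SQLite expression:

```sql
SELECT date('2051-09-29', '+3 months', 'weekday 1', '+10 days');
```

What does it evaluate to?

Adding +3 months to 2051-09-29 gives 2051-12-29.
`weekday 1` advances to the next Monday; 2051-12-29 is a Friday, so it moves forward to 2052-01-01.
Advancing 10 more days within January lands on 2052-01-11.

2052-01-11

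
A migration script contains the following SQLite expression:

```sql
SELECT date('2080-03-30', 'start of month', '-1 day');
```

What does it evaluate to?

`start of month` rewinds 2080-03-30 to 2080-03-01.
Going back 1 day from 2080-03-01 reaches 2080-02-29 (last day of February, 29 days).

2080-02-29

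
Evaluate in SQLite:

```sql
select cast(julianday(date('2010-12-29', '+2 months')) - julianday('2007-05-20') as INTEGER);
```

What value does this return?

1381

Adding +2 months to 2010-12-29 targets 2011-02-29. February 2011 has only 28 days, so SQLite normalizes the 1-day overflow forward to 2011-03-01.
11 days remain in May 2007 after the 20th (31 − 20).
Full months from June 2007 through February 2011 contribute their day counts.
Then 1 day into March 2011.
Total: 11 + 30 + 31 + 31 + 30 + 31 + 30 + 31 + 31 + 29 + 31 + 30 + 31 + 30 + 31 + 31 + 30 + 31 + 30 + 31 + 31 + 28 + 31 + 30 + 31 + 30 + 31 + 31 + 30 + 31 + 30 + 31 + 31 + 28 + 31 + 30 + 31 + 30 + 31 + 31 + 30 + 31 + 30 + 31 + 31 + 28 + 1 = 1381.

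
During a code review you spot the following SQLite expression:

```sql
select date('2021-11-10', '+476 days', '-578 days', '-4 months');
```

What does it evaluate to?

Applying '+476 days' to 2021-11-10: counting 476 days forward gives 2023-03-01.
Applying '-578 days' to 2023-03-01: counting 578 days back gives 2021-07-31.
Adding -4 months to 2021-07-31 gives 2021-03-31.

2021-03-31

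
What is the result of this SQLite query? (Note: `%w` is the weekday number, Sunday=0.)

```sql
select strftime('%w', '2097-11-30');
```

2097-11-30 is a Saturday; with Sunday=0 that is 6.

6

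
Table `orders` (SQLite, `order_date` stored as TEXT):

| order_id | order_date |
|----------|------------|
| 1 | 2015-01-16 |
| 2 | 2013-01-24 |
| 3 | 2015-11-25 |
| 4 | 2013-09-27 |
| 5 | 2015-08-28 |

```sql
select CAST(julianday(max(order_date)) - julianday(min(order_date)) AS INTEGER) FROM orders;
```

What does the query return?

MIN = 2013-01-24, MAX = 2015-11-25.
7 days remain in January 2013 after the 24th (31 − 24).
Full months from February 2013 through October 2015 contribute their day counts.
Then 25 days into November 2015.
Total: 7 + 28 + 31 + 30 + 31 + 30 + 31 + 31 + 30 + 31 + 30 + 31 + 31 + 28 + 31 + 30 + 31 + 30 + 31 + 31 + 30 + 31 + 30 + 31 + 31 + 28 + 31 + 30 + 31 + 30 + 31 + 31 + 30 + 31 + 25 = 1035.

1035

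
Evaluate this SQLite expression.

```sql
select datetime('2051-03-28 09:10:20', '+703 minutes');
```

703 minutes = 11h 43m; +703 minutes from 2051-03-28 09:10:20 is 2051-03-28 20:53:20.

2051-03-28 20:53:20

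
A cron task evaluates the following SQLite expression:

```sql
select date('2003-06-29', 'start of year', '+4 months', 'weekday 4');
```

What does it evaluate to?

2003-05-01

`start of year` rewinds 2003-06-29 to 2003-01-01.
Adding +4 months to 2003-01-01 gives 2003-05-01.
`weekday 4` advances to the next Thursday; 2003-05-01 is already a Thursday, so it stays at 2003-05-01.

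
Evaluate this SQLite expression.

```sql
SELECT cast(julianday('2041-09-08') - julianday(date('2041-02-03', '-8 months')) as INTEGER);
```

462

Adding -8 months to 2041-02-03 gives 2040-06-03.
27 days remain in June 2040 after the 3rd (30 − 3).
Full months from July 2040 through August 2041 contribute their day counts.
Then 8 days into September 2041.
Total: 27 + 31 + 31 + 30 + 31 + 30 + 31 + 31 + 28 + 31 + 30 + 31 + 30 + 31 + 31 + 8 = 462.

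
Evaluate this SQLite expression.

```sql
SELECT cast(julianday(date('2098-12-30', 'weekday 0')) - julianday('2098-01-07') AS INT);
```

`weekday 0` advances to the next Sunday; 2098-12-30 is a Tuesday, so it moves forward to 2099-01-04.
24 days remain in January 2098 after the 7th (31 − 7).
Full months from February 2098 through December 2098 contribute their day counts.
Then 4 days into January 2099.
Total: 24 + 28 + 31 + 30 + 31 + 30 + 31 + 31 + 30 + 31 + 30 + 31 + 4 = 362.

362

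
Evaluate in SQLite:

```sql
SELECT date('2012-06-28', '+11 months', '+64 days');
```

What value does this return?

Adding +11 months to 2012-06-28 gives 2013-05-28.
Applying '+64 days' to 2013-05-28: counting 64 days forward gives 2013-07-31.

2013-07-31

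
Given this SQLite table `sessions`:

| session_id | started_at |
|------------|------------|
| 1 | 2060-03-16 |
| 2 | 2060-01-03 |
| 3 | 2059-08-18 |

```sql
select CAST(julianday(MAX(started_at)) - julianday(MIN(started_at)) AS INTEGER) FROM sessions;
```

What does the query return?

MIN = 2059-08-18, MAX = 2060-03-16.
13 days remain in August 2059 after the 18th (31 − 18).
Full months from September 2059 through February 2060 contribute their day counts.
Then 16 days into March 2060.
Total: 13 + 30 + 31 + 30 + 31 + 31 + 29 + 16 = 211.

211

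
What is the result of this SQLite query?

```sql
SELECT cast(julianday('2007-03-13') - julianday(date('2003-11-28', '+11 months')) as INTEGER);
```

866

Adding +11 months to 2003-11-28 gives 2004-10-28.
3 days remain in October 2004 after the 28th (31 − 28).
Full months from November 2004 through February 2007 contribute their day counts.
Then 13 days into March 2007.
Total: 3 + 30 + 31 + 31 + 28 + 31 + 30 + 31 + 30 + 31 + 31 + 30 + 31 + 30 + 31 + 31 + 28 + 31 + 30 + 31 + 30 + 31 + 31 + 30 + 31 + 30 + 31 + 31 + 28 + 13 = 866.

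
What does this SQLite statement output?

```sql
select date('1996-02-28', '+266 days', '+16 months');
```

1998-03-20

Applying '+266 days' to 1996-02-28: counting 266 days forward gives 1996-11-20.
Adding +16 months to 1996-11-20 gives 1998-03-20.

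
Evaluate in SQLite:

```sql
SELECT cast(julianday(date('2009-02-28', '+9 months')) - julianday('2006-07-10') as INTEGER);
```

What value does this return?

Adding +9 months to 2009-02-28 gives 2009-11-28.
21 days remain in July 2006 after the 10th (31 − 10).
Full months from August 2006 through October 2009 contribute their day counts.
Then 28 days into November 2009.
Total: 21 + 31 + 30 + 31 + 30 + 31 + 31 + 28 + 31 + 30 + 31 + 30 + 31 + 31 + 30 + 31 + 30 + 31 + 31 + 29 + 31 + 30 + 31 + 30 + 31 + 31 + 30 + 31 + 30 + 31 + 31 + 28 + 31 + 30 + 31 + 30 + 31 + 31 + 30 + 31 + 28 = 1237.

1237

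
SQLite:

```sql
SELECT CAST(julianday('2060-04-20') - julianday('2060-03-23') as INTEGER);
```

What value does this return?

8 days remain in March 2060 after the 23rd (31 − 23).
Then 20 days into April 2060.
Total: 8 + 20 = 28.

28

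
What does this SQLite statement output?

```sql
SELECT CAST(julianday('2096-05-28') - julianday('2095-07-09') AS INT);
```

22 days remain in July 2095 after the 9th (31 − 9).
Full months from August 2095 through April 2096 contribute their day counts.
Then 28 days into May 2096.
Total: 22 + 31 + 30 + 31 + 30 + 31 + 31 + 29 + 31 + 30 + 28 = 324.

324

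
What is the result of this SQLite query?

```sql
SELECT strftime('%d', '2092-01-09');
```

09

`%d` extracts the 2-digit day of month: 09.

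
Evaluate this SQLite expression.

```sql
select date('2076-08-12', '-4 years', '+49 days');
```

2072-09-30

Adding -4 years to 2076-08-12 gives 2072-08-12.
Applying '+49 days' to 2072-08-12: counting 49 days forward gives 2072-09-30.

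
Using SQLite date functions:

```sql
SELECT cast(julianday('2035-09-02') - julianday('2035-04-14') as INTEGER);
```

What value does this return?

141

16 days remain in April 2035 after the 14th (30 − 14).
May 2035: 31 days.
June 2035: 30 days.
July 2035: 31 days.
August 2035: 31 days.
Then 2 days into September 2035.
Total: 16 + 31 + 30 + 31 + 31 + 2 = 141.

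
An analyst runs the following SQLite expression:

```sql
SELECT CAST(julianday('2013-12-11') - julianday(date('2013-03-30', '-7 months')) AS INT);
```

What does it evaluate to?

468

Adding -7 months to 2013-03-30 gives 2012-08-30.
1 day remains in August 2012 after the 30th (31 − 30).
Full months from September 2012 through November 2013 contribute their day counts.
Then 11 days into December 2013.
Total: 1 + 30 + 31 + 30 + 31 + 31 + 28 + 31 + 30 + 31 + 30 + 31 + 31 + 30 + 31 + 30 + 11 = 468.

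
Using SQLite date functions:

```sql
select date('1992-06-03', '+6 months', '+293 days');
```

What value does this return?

Adding +6 months to 1992-06-03 gives 1992-12-03.
Applying '+293 days' to 1992-12-03: counting 293 days forward gives 1993-09-22.

1993-09-22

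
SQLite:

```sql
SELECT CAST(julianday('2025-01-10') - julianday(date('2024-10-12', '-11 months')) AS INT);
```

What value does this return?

Adding -11 months to 2024-10-12 gives 2023-11-12.
18 days remain in November 2023 after the 12th (30 − 12).
Full months from December 2023 through December 2024 contribute their day counts.
Then 10 days into January 2025.
Total: 18 + 31 + 31 + 29 + 31 + 30 + 31 + 30 + 31 + 31 + 30 + 31 + 30 + 31 + 10 = 425.

425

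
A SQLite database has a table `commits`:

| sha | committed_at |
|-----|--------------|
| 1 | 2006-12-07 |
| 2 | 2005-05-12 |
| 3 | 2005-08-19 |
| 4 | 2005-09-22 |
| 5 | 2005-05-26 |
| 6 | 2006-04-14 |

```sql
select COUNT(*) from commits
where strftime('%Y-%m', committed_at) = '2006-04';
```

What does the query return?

1

Rows with year-month 2006-04: 2006-04-14 → 1.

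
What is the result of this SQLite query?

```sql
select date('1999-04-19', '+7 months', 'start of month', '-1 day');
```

1999-10-31

Adding +7 months to 1999-04-19 gives 1999-11-19.
`start of month` rewinds 1999-11-19 to 1999-11-01.
Going back 1 day from 1999-11-01 reaches 1999-10-31 (last day of October, 31 days).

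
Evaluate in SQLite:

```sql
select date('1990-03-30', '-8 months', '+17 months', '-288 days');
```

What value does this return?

1990-03-17

Adding -8 months to 1990-03-30 gives 1989-07-30.
Adding +17 months to 1989-07-30 gives 1990-12-30.
Applying '-288 days' to 1990-12-30: counting 288 days back gives 1990-03-17.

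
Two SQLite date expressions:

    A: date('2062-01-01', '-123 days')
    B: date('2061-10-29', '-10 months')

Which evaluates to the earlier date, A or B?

B

A = 2061-08-31.
B = 2060-12-29.
B is earlier.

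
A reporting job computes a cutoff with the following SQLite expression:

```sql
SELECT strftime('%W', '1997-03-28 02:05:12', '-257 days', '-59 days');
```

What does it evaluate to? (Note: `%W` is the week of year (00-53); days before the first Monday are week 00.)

20

First apply '-257 days', '-59 days': 1997-03-28 02:05:12 → 1996-05-16 02:05:12.
1996-05-16 is a Thursday. SQLite's %W counts Mondays since the year started; the result is 20.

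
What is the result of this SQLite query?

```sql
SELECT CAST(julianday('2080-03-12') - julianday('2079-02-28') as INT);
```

0 days remain in February 2079 after the 28th (28 − 28).
Full months from March 2079 through February 2080 contribute their day counts.
Then 12 days into March 2080.
Total: 0 + 31 + 30 + 31 + 30 + 31 + 31 + 30 + 31 + 30 + 31 + 31 + 29 + 12 = 378.

378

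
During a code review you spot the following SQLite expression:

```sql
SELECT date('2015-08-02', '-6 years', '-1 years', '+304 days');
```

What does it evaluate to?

2009-06-02

Adding -6 years to 2015-08-02 gives 2009-08-02.
Adding -1 year to 2009-08-02 gives 2008-08-02.
Applying '+304 days' to 2008-08-02: counting 304 days forward gives 2009-06-02.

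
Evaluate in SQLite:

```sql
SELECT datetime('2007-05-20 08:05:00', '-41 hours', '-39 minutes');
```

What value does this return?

2007-05-18 14:26:00

-41 hours from 2007-05-20 08:05:00 is 2007-05-18 15:05:00 (crosses midnight).
-39 minutes from 2007-05-18 15:05:00 is 2007-05-18 14:26:00.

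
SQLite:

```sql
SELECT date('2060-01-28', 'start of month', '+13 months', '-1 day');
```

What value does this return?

`start of month` rewinds 2060-01-28 to 2060-01-01.
Adding +13 months to 2060-01-01 gives 2061-02-01.
Going back 1 day from 2061-02-01 reaches 2061-01-31 (last day of January, 31 days).

2061-01-31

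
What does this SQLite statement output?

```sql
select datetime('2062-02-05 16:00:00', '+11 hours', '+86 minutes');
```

+11 hours from 2062-02-05 16:00:00 is 2062-02-06 03:00:00 (crosses midnight).
86 minutes = 1h 26m; +86 minutes from 2062-02-06 03:00:00 is 2062-02-06 04:26:00.

2062-02-06 04:26:00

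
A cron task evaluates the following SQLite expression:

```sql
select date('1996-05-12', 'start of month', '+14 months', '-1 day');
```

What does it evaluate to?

`start of month` rewinds 1996-05-12 to 1996-05-01.
Adding +14 months to 1996-05-01 gives 1997-07-01.
Going back 1 day from 1997-07-01 reaches 1997-06-30 (last day of June, 30 days).

1997-06-30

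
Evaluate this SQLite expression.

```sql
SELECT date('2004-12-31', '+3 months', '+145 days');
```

2005-08-23

Adding +3 months to 2004-12-31 gives 2005-03-31.
Applying '+145 days' to 2005-03-31: counting 145 days forward gives 2005-08-23.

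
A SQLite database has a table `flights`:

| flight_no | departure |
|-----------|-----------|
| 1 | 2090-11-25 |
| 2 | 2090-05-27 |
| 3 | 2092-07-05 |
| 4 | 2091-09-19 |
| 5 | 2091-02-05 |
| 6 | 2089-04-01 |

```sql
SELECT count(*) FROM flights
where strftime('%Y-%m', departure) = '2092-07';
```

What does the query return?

Rows with year-month 2092-07: 2092-07-05 → 1.

1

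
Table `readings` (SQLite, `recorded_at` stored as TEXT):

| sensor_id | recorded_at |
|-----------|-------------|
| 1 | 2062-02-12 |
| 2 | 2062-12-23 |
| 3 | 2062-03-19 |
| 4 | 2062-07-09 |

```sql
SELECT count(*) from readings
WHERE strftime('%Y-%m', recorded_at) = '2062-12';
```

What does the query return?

1

Rows with year-month 2062-12: 2062-12-23 → 1.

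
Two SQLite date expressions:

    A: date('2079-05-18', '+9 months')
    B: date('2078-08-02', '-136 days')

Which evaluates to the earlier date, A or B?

A = 2080-02-18.
B = 2078-03-19.
B is earlier.

B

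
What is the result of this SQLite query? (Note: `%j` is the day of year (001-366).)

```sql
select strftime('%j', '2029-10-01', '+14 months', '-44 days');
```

291

First apply '+14 months', '-44 days': 2029-10-01 → 2030-10-18.
Day-of-year for 2030-10-18: days since 2030-01-01 inclusive = 291, zero-padded to 291.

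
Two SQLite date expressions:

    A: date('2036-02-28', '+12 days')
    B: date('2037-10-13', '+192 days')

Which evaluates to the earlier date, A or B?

A

A = 2036-03-11.
B = 2038-04-23.
A is earlier.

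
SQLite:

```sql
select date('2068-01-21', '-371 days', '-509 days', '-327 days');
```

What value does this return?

Applying '-371 days' to 2068-01-21: counting 371 days back gives 2067-01-15.
Applying '-509 days' to 2067-01-15: counting 509 days back gives 2065-08-24.
Applying '-327 days' to 2065-08-24: counting 327 days back gives 2064-10-01.

2064-10-01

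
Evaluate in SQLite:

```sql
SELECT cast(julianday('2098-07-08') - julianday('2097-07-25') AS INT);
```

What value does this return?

6 days remain in July 2097 after the 25th (31 − 25).
Full months from August 2097 through June 2098 contribute their day counts.
Then 8 days into July 2098.
Total: 6 + 31 + 30 + 31 + 30 + 31 + 31 + 28 + 31 + 30 + 31 + 30 + 8 = 348.

348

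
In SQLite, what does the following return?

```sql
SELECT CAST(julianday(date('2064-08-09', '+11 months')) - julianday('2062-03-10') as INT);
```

1217

Adding +11 months to 2064-08-09 gives 2065-07-09.
21 days remain in March 2062 after the 10th (31 − 10).
Full months from April 2062 through June 2065 contribute their day counts.
Then 9 days into July 2065.
Total: 21 + 30 + 31 + 30 + 31 + 31 + 30 + 31 + 30 + 31 + 31 + 28 + 31 + 30 + 31 + 30 + 31 + 31 + 30 + 31 + 30 + 31 + 31 + 29 + 31 + 30 + 31 + 30 + 31 + 31 + 30 + 31 + 30 + 31 + 31 + 28 + 31 + 30 + 31 + 30 + 9 = 1217.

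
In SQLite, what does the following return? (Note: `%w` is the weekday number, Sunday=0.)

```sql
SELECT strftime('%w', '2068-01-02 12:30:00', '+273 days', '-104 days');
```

First apply '+273 days', '-104 days': 2068-01-02 12:30:00 → 2068-06-19 12:30:00.
2068-06-19 is a Tuesday; with Sunday=0 that is 2.

2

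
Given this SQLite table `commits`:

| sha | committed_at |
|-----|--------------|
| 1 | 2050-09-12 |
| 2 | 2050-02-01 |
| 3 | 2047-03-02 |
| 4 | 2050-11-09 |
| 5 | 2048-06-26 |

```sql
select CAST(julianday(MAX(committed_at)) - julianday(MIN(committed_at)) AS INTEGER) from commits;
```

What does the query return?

1348

MIN = 2047-03-02, MAX = 2050-11-09.
29 days remain in March 2047 after the 2nd (31 − 2).
Full months from April 2047 through October 2050 contribute their day counts.
Then 9 days into November 2050.
Total: 29 + 30 + 31 + 30 + 31 + 31 + 30 + 31 + 30 + 31 + 31 + 29 + 31 + 30 + 31 + 30 + 31 + 31 + 30 + 31 + 30 + 31 + 31 + 28 + 31 + 30 + 31 + 30 + 31 + 31 + 30 + 31 + 30 + 31 + 31 + 28 + 31 + 30 + 31 + 30 + 31 + 31 + 30 + 31 + 9 = 1348.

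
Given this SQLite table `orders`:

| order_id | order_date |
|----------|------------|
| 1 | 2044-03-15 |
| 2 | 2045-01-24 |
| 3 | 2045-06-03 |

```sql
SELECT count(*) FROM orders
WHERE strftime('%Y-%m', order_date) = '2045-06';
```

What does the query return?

1

Rows with year-month 2045-06: 2045-06-03 → 1.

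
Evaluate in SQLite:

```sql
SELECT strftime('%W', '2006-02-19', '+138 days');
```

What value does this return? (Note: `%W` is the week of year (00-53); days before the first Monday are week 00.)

27

First apply '+138 days': 2006-02-19 → 2006-07-07.
2006-07-07 is a Friday. SQLite's %W counts Mondays since the year started; the result is 27.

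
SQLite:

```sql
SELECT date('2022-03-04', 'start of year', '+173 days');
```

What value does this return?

`start of year` rewinds 2022-03-04 to 2022-01-01.
Applying '+173 days' to 2022-01-01: counting 173 days forward gives 2022-06-23.

2022-06-23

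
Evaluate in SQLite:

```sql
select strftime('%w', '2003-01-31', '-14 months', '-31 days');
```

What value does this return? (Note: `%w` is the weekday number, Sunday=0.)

3

First apply '-14 months', '-31 days': 2003-01-31 → 2001-10-31.
2001-10-31 is a Wednesday; with Sunday=0 that is 3.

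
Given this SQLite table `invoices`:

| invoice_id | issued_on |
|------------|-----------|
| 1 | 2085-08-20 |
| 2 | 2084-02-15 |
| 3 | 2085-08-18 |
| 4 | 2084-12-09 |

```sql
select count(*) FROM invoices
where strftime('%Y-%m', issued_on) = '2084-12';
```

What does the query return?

Rows with year-month 2084-12: 2084-12-09 → 1.

1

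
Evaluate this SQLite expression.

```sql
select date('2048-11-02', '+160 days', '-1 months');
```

2049-03-11

Applying '+160 days' to 2048-11-02: counting 160 days forward gives 2049-04-11.
Adding -1 month to 2049-04-11 gives 2049-03-11.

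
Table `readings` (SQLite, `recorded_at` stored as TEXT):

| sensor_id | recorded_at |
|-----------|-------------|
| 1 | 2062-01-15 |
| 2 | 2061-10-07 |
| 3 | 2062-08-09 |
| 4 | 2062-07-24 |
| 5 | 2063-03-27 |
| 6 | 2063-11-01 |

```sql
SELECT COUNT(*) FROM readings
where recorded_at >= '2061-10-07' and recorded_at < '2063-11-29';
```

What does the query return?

Rows in [2061-10-07, 2063-11-29): 2062-01-15, 2061-10-07, 2062-08-09, 2062-07-24, 2063-03-27, 2063-11-01 → 6 rows.

6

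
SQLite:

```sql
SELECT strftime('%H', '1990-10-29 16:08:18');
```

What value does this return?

16

`%H` extracts the 2-digit hour (00-23): 16.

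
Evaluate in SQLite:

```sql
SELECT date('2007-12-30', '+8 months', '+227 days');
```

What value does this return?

2009-04-14

Adding +8 months to 2007-12-30 gives 2008-08-30.
Applying '+227 days' to 2008-08-30: counting 227 days forward gives 2009-04-14.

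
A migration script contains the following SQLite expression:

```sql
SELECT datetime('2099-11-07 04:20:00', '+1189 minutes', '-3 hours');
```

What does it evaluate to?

2099-11-07 21:09:00

1189 minutes = 19h 49m; +1189 minutes from 2099-11-07 04:20:00 is 2099-11-08 00:09:00 (crosses midnight).
-3 hours from 2099-11-08 00:09:00 is 2099-11-07 21:09:00 (crosses midnight).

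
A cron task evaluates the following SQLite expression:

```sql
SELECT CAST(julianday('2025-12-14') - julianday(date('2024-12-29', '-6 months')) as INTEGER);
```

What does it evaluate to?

533

Adding -6 months to 2024-12-29 gives 2024-06-29.
1 day remains in June 2024 after the 29th (30 − 29).
Full months from July 2024 through November 2025 contribute their day counts.
Then 14 days into December 2025.
Total: 1 + 31 + 31 + 30 + 31 + 30 + 31 + 31 + 28 + 31 + 30 + 31 + 30 + 31 + 31 + 30 + 31 + 30 + 14 = 533.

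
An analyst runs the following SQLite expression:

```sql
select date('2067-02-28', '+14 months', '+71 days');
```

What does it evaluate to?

2068-07-08

Adding +14 months to 2067-02-28 gives 2068-04-28.
Applying '+71 days' to 2068-04-28: counting 71 days forward gives 2068-07-08.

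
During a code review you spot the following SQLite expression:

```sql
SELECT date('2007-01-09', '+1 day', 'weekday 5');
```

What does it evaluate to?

Advancing 1 more day within January lands on 2007-01-10.
`weekday 5` advances to the next Friday; 2007-01-10 is a Wednesday, so it moves forward to 2007-01-12.

2007-01-12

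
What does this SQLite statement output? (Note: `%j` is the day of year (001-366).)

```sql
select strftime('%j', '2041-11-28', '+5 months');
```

First apply '+5 months': 2041-11-28 → 2042-04-28.
Day-of-year for 2042-04-28: days since 2042-01-01 inclusive = 118, zero-padded to 118.

118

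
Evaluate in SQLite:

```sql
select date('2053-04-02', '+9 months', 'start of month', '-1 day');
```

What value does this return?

2053-12-31

Adding +9 months to 2053-04-02 gives 2054-01-02.
`start of month` rewinds 2054-01-02 to 2054-01-01.
Going back 1 day from 2054-01-01 reaches 2053-12-31 (last day of December, 31 days).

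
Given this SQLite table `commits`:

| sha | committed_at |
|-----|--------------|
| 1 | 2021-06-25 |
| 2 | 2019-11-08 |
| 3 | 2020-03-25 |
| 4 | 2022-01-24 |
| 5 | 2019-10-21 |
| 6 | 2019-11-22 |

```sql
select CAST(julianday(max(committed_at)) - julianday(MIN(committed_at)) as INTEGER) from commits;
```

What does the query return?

MIN = 2019-10-21, MAX = 2022-01-24.
10 days remain in October 2019 after the 21st (31 − 21).
Full months from November 2019 through December 2021 contribute their day counts.
Then 24 days into January 2022.
Total: 10 + 30 + 31 + 31 + 29 + 31 + 30 + 31 + 30 + 31 + 31 + 30 + 31 + 30 + 31 + 31 + 28 + 31 + 30 + 31 + 30 + 31 + 31 + 30 + 31 + 30 + 31 + 24 = 826.

826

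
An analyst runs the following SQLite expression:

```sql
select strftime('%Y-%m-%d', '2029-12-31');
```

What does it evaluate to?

2029-12-31

`%Y-%m-%d` extracts the ISO date: 2029-12-31.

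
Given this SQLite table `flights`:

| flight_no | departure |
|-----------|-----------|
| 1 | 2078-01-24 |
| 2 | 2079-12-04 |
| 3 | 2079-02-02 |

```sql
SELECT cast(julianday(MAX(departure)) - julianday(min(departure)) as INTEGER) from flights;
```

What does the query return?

MIN = 2078-01-24, MAX = 2079-12-04.
7 days remain in January 2078 after the 24th (31 − 24).
Full months from February 2078 through November 2079 contribute their day counts.
Then 4 days into December 2079.
Total: 7 + 28 + 31 + 30 + 31 + 30 + 31 + 31 + 30 + 31 + 30 + 31 + 31 + 28 + 31 + 30 + 31 + 30 + 31 + 31 + 30 + 31 + 30 + 4 = 679.

679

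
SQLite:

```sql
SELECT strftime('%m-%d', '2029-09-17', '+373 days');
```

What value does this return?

09-25

First apply '+373 days': 2029-09-17 → 2030-09-25.
`%m-%d` extracts the month-day: 09-25.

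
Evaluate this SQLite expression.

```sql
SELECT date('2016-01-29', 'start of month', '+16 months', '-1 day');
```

`start of month` rewinds 2016-01-29 to 2016-01-01.
Adding +16 months to 2016-01-01 gives 2017-05-01.
Going back 1 day from 2017-05-01 reaches 2017-04-30 (last day of April, 30 days).

2017-04-30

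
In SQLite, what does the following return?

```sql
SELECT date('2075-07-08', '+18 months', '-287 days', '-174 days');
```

2075-10-05

Adding +18 months to 2075-07-08 gives 2077-01-08.
Applying '-287 days' to 2077-01-08: counting 287 days back gives 2076-03-27.
Applying '-174 days' to 2076-03-27: counting 174 days back gives 2075-10-05.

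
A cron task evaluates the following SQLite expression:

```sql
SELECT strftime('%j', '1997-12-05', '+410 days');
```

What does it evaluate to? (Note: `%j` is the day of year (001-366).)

019

First apply '+410 days': 1997-12-05 → 1999-01-19.
Day-of-year for 1999-01-19: days since 1999-01-01 inclusive = 19, zero-padded to 019.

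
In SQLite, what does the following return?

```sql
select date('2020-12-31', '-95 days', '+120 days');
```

Applying '-95 days' to 2020-12-31: counting 95 days back gives 2020-09-27.
Applying '+120 days' to 2020-09-27: counting 120 days forward gives 2021-01-25.

2021-01-25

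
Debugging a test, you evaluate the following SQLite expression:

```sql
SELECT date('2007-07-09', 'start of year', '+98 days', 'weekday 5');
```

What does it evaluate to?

`start of year` rewinds 2007-07-09 to 2007-01-01.
Applying '+98 days' to 2007-01-01: counting 98 days forward gives 2007-04-09.
`weekday 5` advances to the next Friday; 2007-04-09 is a Monday, so it moves forward to 2007-04-13.

2007-04-13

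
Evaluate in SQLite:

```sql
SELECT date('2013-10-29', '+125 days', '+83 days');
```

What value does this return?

Applying '+125 days' to 2013-10-29: counting 125 days forward gives 2014-03-03.
Applying '+83 days' to 2014-03-03: counting 83 days forward gives 2014-05-25.

2014-05-25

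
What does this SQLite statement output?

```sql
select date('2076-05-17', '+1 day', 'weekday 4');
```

Advancing 1 more day within May lands on 2076-05-18.
`weekday 4` advances to the next Thursday; 2076-05-18 is a Monday, so it moves forward to 2076-05-21.

2076-05-21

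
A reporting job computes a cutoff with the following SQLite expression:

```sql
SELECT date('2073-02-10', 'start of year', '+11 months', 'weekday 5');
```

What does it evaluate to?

`start of year` rewinds 2073-02-10 to 2073-01-01.
Adding +11 months to 2073-01-01 gives 2073-12-01.
`weekday 5` advances to the next Friday; 2073-12-01 is already a Friday, so it stays at 2073-12-01.

2073-12-01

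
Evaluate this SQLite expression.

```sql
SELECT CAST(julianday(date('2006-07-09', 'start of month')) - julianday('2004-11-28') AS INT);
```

`start of month` rewinds 2006-07-09 to 2006-07-01.
2 days remain in November 2004 after the 28th (30 − 28).
Full months from December 2004 through June 2006 contribute their day counts.
Then 1 day into July 2006.
Total: 2 + 31 + 31 + 28 + 31 + 30 + 31 + 30 + 31 + 31 + 30 + 31 + 30 + 31 + 31 + 28 + 31 + 30 + 31 + 30 + 1 = 580.

580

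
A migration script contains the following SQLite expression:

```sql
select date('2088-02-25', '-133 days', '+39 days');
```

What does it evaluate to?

Applying '-133 days' to 2088-02-25: counting 133 days back gives 2087-10-15.
October 2087 has 31 days; 16 remain after the 15th, so 17 days reach 2087-11-01.
Advancing 22 more days within November lands on 2087-11-23.

2087-11-23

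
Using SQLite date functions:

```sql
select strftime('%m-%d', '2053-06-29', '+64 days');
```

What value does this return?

09-01

First apply '+64 days': 2053-06-29 → 2053-09-01.
`%m-%d` extracts the month-day: 09-01.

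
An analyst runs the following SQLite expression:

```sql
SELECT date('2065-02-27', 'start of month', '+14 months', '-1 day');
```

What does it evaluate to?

2066-03-31

`start of month` rewinds 2065-02-27 to 2065-02-01.
Adding +14 months to 2065-02-01 gives 2066-04-01.
Going back 1 day from 2066-04-01 reaches 2066-03-31 (last day of March, 31 days).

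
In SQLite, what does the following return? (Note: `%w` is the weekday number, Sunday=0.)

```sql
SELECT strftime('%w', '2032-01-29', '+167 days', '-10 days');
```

First apply '+167 days', '-10 days': 2032-01-29 → 2032-07-04.
2032-07-04 is a Sunday; with Sunday=0 that is 0.

0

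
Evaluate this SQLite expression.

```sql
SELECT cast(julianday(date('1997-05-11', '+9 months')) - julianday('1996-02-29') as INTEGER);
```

Adding +9 months to 1997-05-11 gives 1998-02-11.
0 days remain in February 1996 after the 29th (29 − 29).
Full months from March 1996 through January 1998 contribute their day counts.
Then 11 days into February 1998.
Total: 0 + 31 + 30 + 31 + 30 + 31 + 31 + 30 + 31 + 30 + 31 + 31 + 28 + 31 + 30 + 31 + 30 + 31 + 31 + 30 + 31 + 30 + 31 + 31 + 11 = 713.

713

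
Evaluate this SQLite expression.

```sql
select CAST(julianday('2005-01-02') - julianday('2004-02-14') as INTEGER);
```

323

15 days remain in February 2004 after the 14th (29 − 14).
Full months from March 2004 through December 2004 contribute their day counts.
Then 2 days into January 2005.
Total: 15 + 31 + 30 + 31 + 30 + 31 + 31 + 30 + 31 + 30 + 31 + 2 = 323.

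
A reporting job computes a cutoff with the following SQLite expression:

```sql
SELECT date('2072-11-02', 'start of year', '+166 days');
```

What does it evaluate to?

`start of year` rewinds 2072-11-02 to 2072-01-01.
Applying '+166 days' to 2072-01-01: counting 166 days forward gives 2072-06-15.

2072-06-15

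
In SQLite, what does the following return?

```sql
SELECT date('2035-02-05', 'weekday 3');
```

2035-02-07

`weekday 3` advances to the next Wednesday; 2035-02-05 is a Monday, so it moves forward to 2035-02-07.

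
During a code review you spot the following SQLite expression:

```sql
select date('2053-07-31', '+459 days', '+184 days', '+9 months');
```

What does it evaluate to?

2056-02-05

Applying '+459 days' to 2053-07-31: counting 459 days forward gives 2054-11-02.
Applying '+184 days' to 2054-11-02: counting 184 days forward gives 2055-05-05.
Adding +9 months to 2055-05-05 gives 2056-02-05.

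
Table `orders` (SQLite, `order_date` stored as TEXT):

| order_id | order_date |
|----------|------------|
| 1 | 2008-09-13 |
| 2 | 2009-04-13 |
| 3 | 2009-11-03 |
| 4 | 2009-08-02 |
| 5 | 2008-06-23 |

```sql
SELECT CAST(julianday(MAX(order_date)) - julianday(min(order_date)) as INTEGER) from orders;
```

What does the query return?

MIN = 2008-06-23, MAX = 2009-11-03.
7 days remain in June 2008 after the 23rd (30 − 23).
Full months from July 2008 through October 2009 contribute their day counts.
Then 3 days into November 2009.
Total: 7 + 31 + 31 + 30 + 31 + 30 + 31 + 31 + 28 + 31 + 30 + 31 + 30 + 31 + 31 + 30 + 31 + 3 = 498.

498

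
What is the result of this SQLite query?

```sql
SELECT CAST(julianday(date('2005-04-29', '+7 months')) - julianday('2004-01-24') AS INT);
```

675

Adding +7 months to 2005-04-29 gives 2005-11-29.
7 days remain in January 2004 after the 24th (31 − 24).
Full months from February 2004 through October 2005 contribute their day counts.
Then 29 days into November 2005.
Total: 7 + 29 + 31 + 30 + 31 + 30 + 31 + 31 + 30 + 31 + 30 + 31 + 31 + 28 + 31 + 30 + 31 + 30 + 31 + 31 + 30 + 31 + 29 = 675.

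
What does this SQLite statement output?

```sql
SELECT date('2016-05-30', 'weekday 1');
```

2016-05-30

`weekday 1` advances to the next Monday; 2016-05-30 is already a Monday, so it stays at 2016-05-30.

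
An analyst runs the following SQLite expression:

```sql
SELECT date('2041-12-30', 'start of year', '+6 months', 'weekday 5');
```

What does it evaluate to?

2041-07-05

`start of year` rewinds 2041-12-30 to 2041-01-01.
Adding +6 months to 2041-01-01 gives 2041-07-01.
`weekday 5` advances to the next Friday; 2041-07-01 is a Monday, so it moves forward to 2041-07-05.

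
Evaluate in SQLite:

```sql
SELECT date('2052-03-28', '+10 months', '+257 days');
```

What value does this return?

2053-10-12

Adding +10 months to 2052-03-28 gives 2053-01-28.
Applying '+257 days' to 2053-01-28: counting 257 days forward gives 2053-10-12.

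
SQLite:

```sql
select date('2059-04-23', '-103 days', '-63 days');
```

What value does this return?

Applying '-103 days' to 2059-04-23: counting 103 days back gives 2059-01-10.
Applying '-63 days' to 2059-01-10: counting 63 days back gives 2058-11-08.

2058-11-08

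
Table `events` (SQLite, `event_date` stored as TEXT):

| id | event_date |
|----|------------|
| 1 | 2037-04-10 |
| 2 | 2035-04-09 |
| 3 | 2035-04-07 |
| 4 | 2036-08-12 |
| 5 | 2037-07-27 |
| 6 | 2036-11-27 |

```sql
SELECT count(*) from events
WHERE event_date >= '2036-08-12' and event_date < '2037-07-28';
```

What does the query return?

Rows in [2036-08-12, 2037-07-28): 2037-04-10, 2036-08-12, 2037-07-27, 2036-11-27 → 4 rows.

4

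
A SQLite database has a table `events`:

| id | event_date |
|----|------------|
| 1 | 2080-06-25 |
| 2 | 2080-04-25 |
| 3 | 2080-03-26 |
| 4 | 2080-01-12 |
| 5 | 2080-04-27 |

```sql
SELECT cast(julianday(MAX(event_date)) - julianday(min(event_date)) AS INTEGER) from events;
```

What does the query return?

MIN = 2080-01-12, MAX = 2080-06-25.
19 days remain in January 2080 after the 12th (31 − 12).
February 2080: 29 days (leap year).
March 2080: 31 days.
April 2080: 30 days.
May 2080: 31 days.
Then 25 days into June 2080.
Total: 19 + 29 + 31 + 30 + 31 + 25 = 165.

165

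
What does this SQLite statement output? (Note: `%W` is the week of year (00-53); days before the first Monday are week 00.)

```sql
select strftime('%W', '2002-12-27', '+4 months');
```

First apply '+4 months': 2002-12-27 → 2003-04-27.
2003-04-27 is a Sunday. SQLite's %W counts Mondays since the year started; the result is 16.

16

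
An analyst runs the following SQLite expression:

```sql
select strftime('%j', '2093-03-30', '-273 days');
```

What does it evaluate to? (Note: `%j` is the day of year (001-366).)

182

First apply '-273 days': 2093-03-30 → 2092-06-30.
Day-of-year for 2092-06-30: days since 2092-01-01 inclusive = 182, zero-padded to 182.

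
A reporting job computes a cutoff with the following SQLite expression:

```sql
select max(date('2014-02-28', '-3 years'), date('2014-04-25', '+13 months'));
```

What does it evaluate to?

2015-05-25

date('2014-02-28', '-3 years') → 2011-02-28.
date('2014-04-25', '+13 months') → 2015-05-25.
Later of the two is 2015-05-25.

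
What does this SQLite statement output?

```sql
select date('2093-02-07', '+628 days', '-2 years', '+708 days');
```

Applying '+628 days' to 2093-02-07: counting 628 days forward gives 2094-10-28.
Adding -2 years to 2094-10-28 gives 2092-10-28.
Applying '+708 days' to 2092-10-28: counting 708 days forward gives 2094-10-06.

2094-10-06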